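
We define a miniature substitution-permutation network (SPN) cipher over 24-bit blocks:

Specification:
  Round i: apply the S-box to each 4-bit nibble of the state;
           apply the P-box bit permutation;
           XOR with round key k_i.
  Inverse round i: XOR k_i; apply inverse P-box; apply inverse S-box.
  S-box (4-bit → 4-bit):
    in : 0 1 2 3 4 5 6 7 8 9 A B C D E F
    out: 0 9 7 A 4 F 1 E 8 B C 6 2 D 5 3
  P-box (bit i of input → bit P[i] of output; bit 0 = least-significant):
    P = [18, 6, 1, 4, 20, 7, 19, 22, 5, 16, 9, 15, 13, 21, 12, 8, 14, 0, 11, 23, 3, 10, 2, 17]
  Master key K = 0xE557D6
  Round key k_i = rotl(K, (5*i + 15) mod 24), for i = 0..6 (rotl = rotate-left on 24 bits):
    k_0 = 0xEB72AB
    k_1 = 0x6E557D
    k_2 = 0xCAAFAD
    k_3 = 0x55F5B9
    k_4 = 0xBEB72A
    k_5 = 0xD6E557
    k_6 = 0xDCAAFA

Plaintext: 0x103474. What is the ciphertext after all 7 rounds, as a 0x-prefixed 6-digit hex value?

s_0 = plaintext = 0x103474
s_1 = Round(s_0, k_0) = 0x817121
s_2 = Round(s_1, k_1) = 0xD084CD
s_3 = Round(s_2, k_2) = 0xCCAC33
s_4 = Round(s_3, k_3) = 0x14E068
s_5 = Round(s_4, k_4) = 0xAC8F32
s_6 = Round(s_5, k_5) = 0x91E4B0
s_7 = Round(s_6, k_6) = 0x56DC72

0x56DC72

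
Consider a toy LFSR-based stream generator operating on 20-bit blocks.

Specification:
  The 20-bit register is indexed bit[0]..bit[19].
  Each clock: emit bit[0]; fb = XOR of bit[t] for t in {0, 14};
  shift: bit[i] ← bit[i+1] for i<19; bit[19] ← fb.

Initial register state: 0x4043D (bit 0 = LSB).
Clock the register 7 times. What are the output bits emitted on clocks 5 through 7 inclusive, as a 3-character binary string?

reg_0 = 0x4043D
clock 1: out=1, reg = 0xA021E
clock 2: out=0, reg = 0x5010F
clock 3: out=1, reg = 0xA8087
clock 4: out=1, reg = 0xD4043
clock 5: out=1, reg = 0x6A021
clock 6: out=1, reg = 0xB5010
clock 7: out=0, reg = 0xDA808

110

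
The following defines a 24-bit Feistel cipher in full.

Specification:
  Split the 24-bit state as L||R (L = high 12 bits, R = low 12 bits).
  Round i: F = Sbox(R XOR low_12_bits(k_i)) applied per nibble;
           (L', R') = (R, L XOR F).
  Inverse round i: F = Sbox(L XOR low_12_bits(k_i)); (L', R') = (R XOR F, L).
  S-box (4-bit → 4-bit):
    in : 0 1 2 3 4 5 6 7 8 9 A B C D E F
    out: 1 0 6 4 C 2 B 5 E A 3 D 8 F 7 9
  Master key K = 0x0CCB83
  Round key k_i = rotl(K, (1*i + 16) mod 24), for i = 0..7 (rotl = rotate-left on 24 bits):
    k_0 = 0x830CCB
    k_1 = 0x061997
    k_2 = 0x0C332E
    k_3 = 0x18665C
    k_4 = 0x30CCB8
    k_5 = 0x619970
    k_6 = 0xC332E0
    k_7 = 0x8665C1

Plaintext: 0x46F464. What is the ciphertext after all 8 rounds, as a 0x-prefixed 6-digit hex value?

s_0 = plaintext = 0x46F464
s_1 = Round(s_0, k_0) = 0x464A56
s_2 = Round(s_1, k_1) = 0xA560E4
s_3 = Round(s_2, k_2) = 0x0E4ED5
s_4 = Round(s_3, k_3) = 0xED5E0E
s_5 = Round(s_4, k_4) = 0xE0E80E
s_6 = Round(s_5, k_5) = 0x80EE59
s_7 = Round(s_6, k_6) = 0xE590D4
s_8 = Round(s_7, k_7) = 0x0D4C5B

0x0D4C5B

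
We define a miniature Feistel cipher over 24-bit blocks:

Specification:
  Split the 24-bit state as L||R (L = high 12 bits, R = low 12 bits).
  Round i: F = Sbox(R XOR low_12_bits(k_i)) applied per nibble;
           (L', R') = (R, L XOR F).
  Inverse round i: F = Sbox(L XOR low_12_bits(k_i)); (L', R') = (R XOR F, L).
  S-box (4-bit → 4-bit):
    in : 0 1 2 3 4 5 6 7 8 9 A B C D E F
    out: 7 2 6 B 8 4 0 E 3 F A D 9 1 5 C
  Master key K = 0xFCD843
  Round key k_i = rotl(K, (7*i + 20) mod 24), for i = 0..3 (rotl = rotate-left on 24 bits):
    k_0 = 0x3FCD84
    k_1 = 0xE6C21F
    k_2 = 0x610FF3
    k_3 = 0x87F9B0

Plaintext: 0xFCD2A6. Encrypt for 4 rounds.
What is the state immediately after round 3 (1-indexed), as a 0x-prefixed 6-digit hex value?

0x07EF9A

s_0 = plaintext = 0xFCD2A6
s_1 = Round(s_0, k_0) = 0x2A63AB
s_2 = Round(s_1, k_1) = 0x3AB07E
s_3 = Round(s_2, k_2) = 0x07EF9A
s_4 = Round(s_3, k_3) = 0xF9A014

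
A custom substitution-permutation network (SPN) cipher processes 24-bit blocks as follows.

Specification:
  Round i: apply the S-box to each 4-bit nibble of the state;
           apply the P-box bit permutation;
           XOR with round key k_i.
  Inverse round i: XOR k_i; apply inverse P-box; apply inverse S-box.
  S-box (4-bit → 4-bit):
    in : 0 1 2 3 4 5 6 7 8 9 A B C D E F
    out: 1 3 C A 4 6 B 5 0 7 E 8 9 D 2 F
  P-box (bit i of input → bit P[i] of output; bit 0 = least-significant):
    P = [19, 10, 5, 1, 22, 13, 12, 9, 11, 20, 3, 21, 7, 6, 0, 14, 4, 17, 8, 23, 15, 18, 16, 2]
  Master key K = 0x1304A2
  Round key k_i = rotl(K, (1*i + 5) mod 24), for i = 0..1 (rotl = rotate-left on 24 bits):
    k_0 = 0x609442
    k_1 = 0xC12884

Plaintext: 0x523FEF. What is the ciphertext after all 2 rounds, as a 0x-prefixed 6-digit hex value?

0x50F359

s_0 = plaintext = 0x523FEF
s_1 = Round(s_0, k_0) = 0xDDF928
s_2 = Round(s_1, k_1) = 0x50F359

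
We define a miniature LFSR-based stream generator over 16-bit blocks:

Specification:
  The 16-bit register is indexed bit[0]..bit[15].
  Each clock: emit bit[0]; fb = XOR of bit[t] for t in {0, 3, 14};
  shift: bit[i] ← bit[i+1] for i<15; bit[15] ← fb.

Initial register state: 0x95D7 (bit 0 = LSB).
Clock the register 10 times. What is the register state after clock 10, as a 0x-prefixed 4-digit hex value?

0x38E5

reg_0 = 0x95D7
clock 1: out=1, reg = 0xCAEB
clock 2: out=1, reg = 0xE575
clock 3: out=1, reg = 0x72BA
clock 4: out=0, reg = 0x395D
clock 5: out=1, reg = 0x1CAE
clock 6: out=0, reg = 0x8E57
clock 7: out=1, reg = 0xC72B
clock 8: out=1, reg = 0xE395
clock 9: out=1, reg = 0x71CA
clock 10: out=0, reg = 0x38E5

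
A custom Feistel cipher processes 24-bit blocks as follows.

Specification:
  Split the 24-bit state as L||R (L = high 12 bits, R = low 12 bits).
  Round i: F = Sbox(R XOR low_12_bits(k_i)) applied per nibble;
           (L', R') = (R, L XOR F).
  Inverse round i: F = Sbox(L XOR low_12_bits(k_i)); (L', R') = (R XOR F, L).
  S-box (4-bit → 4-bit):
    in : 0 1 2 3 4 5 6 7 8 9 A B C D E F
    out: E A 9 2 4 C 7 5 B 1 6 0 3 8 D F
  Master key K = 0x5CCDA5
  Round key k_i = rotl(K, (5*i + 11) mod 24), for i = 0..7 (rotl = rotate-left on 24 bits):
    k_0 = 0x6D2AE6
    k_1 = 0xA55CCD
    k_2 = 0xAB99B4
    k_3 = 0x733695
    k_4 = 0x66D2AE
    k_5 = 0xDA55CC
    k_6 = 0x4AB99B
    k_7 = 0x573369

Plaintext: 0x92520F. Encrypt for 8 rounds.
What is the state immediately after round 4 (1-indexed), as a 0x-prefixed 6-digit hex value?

0x5E2D7B

s_0 = plaintext = 0x92520F
s_1 = Round(s_0, k_0) = 0x20F2F4
s_2 = Round(s_1, k_1) = 0x2F4F2E
s_3 = Round(s_2, k_2) = 0xF2E5E2
s_4 = Round(s_3, k_3) = 0x5E2D7B
s_5 = Round(s_4, k_4) = 0xD7BA6E
s_6 = Round(s_5, k_5) = 0xA6E212
s_7 = Round(s_6, k_6) = 0x212ADF
s_8 = Round(s_7, k_7) = 0xADF315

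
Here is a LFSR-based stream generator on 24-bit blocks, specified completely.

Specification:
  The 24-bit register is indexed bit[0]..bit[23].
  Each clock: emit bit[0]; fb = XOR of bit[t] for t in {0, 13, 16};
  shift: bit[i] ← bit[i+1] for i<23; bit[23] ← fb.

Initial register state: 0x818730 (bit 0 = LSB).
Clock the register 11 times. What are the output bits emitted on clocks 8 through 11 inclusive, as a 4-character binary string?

0111

reg_0 = 0x818730
clock 1: out=0, reg = 0xC0C398
clock 2: out=0, reg = 0x6061CC
clock 3: out=0, reg = 0xB030E6
clock 4: out=0, reg = 0xD81873
clock 5: out=1, reg = 0xEC0C39
clock 6: out=1, reg = 0xF6061C
clock 7: out=0, reg = 0x7B030E
clock 8: out=0, reg = 0xBD8187
clock 9: out=1, reg = 0x5EC0C3
clock 10: out=1, reg = 0xAF6061
clock 11: out=1, reg = 0xD7B030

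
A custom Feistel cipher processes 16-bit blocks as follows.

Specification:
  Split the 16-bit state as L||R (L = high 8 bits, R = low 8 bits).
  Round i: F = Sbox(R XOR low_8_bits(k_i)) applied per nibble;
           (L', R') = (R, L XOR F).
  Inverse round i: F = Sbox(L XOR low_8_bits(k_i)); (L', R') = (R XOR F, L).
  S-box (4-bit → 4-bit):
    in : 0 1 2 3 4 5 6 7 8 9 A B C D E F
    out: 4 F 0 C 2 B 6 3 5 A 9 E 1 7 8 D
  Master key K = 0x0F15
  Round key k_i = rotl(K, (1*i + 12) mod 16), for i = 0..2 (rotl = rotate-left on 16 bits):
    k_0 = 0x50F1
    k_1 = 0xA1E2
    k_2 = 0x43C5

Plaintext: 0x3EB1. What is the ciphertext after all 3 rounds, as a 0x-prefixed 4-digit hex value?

0x6485

s_0 = plaintext = 0x3EB1
s_1 = Round(s_0, k_0) = 0xB11A
s_2 = Round(s_1, k_1) = 0x1A64
s_3 = Round(s_2, k_2) = 0x6485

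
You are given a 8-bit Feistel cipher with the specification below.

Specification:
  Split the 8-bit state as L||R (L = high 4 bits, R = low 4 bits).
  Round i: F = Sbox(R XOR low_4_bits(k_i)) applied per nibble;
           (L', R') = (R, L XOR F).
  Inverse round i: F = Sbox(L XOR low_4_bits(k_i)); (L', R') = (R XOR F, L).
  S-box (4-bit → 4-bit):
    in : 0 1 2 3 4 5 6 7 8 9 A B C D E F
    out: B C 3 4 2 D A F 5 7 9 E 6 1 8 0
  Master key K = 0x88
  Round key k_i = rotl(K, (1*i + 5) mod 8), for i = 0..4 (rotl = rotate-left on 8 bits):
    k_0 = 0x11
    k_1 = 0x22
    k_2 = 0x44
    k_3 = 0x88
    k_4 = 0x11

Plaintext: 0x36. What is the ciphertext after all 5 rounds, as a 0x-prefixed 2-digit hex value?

s_0 = plaintext = 0x36
s_1 = Round(s_0, k_0) = 0x6C
s_2 = Round(s_1, k_1) = 0xCE
s_3 = Round(s_2, k_2) = 0xE5
s_4 = Round(s_3, k_3) = 0x5F
s_5 = Round(s_4, k_4) = 0xFD

0xFD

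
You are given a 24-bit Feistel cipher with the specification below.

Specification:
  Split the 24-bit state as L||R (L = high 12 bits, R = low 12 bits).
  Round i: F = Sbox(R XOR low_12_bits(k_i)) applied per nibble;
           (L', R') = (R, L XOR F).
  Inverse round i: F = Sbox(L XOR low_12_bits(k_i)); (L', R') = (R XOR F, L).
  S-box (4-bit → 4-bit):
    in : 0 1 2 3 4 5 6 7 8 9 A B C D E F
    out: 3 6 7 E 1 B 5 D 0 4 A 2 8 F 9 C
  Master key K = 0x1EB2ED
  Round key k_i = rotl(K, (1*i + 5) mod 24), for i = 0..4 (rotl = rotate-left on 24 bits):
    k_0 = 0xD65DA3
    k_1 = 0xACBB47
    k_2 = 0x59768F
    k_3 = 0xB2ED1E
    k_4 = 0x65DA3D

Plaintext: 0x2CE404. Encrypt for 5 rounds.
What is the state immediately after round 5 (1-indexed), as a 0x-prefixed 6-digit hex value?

s_0 = plaintext = 0x2CE404
s_1 = Round(s_0, k_0) = 0x404663
s_2 = Round(s_1, k_1) = 0x663B75
s_3 = Round(s_2, k_2) = 0xB759A9
s_4 = Round(s_3, k_3) = 0x9A9A58
s_5 = Round(s_4, k_4) = 0xA58AF2

0xA58AF2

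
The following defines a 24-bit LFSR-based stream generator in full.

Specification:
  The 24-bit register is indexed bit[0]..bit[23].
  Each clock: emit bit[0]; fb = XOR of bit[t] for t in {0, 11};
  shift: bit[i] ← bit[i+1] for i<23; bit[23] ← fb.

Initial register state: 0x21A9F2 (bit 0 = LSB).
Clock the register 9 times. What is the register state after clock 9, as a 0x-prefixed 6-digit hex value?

0xE390D4

reg_0 = 0x21A9F2
clock 1: out=0, reg = 0x90D4F9
clock 2: out=1, reg = 0xC86A7C
clock 3: out=0, reg = 0xE4353E
clock 4: out=0, reg = 0x721A9F
clock 5: out=1, reg = 0x390D4F
clock 6: out=1, reg = 0x1C86A7
clock 7: out=1, reg = 0x8E4353
clock 8: out=1, reg = 0xC721A9
clock 9: out=1, reg = 0xE390D4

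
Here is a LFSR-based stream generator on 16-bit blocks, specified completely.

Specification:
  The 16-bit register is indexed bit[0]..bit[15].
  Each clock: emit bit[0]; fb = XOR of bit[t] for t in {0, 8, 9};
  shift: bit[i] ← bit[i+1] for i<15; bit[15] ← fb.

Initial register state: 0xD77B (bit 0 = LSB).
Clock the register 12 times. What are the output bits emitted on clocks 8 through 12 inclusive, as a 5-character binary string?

reg_0 = 0xD77B
clock 1: out=1, reg = 0xEBBD
clock 2: out=1, reg = 0xF5DE
clock 3: out=0, reg = 0xFAEF
clock 4: out=1, reg = 0x7D77
clock 5: out=1, reg = 0x3EBB
clock 6: out=1, reg = 0x1F5D
clock 7: out=1, reg = 0x8FAE
clock 8: out=0, reg = 0x47D7
clock 9: out=1, reg = 0xA3EB
clock 10: out=1, reg = 0xD1F5
clock 11: out=1, reg = 0x68FA
clock 12: out=0, reg = 0x347D

01110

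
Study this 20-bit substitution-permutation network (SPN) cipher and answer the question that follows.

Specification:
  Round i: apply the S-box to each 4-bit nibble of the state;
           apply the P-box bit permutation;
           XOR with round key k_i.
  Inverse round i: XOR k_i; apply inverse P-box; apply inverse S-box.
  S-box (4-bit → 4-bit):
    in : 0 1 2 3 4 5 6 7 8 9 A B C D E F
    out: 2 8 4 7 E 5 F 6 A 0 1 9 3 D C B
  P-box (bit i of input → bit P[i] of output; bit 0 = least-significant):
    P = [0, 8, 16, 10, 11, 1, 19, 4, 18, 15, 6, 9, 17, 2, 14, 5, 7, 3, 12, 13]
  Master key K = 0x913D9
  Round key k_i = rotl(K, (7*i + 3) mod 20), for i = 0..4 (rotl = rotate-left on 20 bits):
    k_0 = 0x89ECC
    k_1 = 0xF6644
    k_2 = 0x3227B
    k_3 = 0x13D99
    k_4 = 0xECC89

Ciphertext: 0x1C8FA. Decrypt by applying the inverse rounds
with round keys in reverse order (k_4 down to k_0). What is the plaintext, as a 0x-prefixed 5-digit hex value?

0xE6518

s_0 = ciphertext = 0x1C8FA
s_1 = InvRound(s_0, k_4) = 0x9B54D
s_2 = InvRound(s_1, k_3) = 0xA07D9
s_3 = InvRound(s_2, k_2) = 0xB1974
s_4 = InvRound(s_3, k_1) = 0xEEBB8
s_5 = InvRound(s_4, k_0) = 0xE6518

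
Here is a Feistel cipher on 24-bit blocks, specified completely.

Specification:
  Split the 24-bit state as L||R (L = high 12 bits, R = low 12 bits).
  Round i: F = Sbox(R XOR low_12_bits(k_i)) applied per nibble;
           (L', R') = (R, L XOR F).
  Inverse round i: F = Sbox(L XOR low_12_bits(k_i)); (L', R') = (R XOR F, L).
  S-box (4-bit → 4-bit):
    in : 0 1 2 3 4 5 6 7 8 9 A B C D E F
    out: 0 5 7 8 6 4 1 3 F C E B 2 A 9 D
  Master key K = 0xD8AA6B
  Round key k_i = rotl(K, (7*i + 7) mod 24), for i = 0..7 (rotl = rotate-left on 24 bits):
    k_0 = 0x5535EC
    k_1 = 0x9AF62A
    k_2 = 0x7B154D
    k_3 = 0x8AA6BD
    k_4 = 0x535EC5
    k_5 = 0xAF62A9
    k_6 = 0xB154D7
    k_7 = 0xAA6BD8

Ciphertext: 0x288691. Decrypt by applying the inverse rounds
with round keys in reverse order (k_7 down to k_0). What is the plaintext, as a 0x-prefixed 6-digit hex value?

0x55C7EF

s_0 = ciphertext = 0x288691
s_1 = InvRound(s_0, k_7) = 0xAD1288
s_2 = InvRound(s_1, k_6) = 0xB89AD1
s_3 = InvRound(s_2, k_5) = 0x6A1B89
s_4 = InvRound(s_3, k_4) = 0x49F6A1
s_5 = InvRound(s_4, k_3) = 0x1D649F
s_6 = InvRound(s_5, k_2) = 0x2541D6
s_7 = InvRound(s_6, k_1) = 0x7EF254
s_8 = InvRound(s_7, k_0) = 0x55C7EF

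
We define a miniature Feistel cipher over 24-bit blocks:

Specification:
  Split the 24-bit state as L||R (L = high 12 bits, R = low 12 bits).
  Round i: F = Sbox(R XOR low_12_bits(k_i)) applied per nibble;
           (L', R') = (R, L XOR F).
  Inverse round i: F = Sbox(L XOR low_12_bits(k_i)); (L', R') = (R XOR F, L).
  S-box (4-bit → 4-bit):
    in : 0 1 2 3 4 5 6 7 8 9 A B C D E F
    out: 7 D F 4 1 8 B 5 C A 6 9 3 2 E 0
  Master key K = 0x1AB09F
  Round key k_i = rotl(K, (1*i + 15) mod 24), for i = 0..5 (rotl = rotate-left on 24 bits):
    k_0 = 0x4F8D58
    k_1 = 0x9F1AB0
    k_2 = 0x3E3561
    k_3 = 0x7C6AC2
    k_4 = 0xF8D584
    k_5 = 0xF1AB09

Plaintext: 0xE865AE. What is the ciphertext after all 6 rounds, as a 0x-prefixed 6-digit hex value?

s_0 = plaintext = 0xE865AE
s_1 = Round(s_0, k_0) = 0x5AE28D
s_2 = Round(s_1, k_1) = 0x28D9EC
s_3 = Round(s_2, k_2) = 0x9EC14F
s_4 = Round(s_3, k_3) = 0x14F02E
s_5 = Round(s_4, k_4) = 0x02E929
s_6 = Round(s_5, k_5) = 0x929FD9

0x929FD9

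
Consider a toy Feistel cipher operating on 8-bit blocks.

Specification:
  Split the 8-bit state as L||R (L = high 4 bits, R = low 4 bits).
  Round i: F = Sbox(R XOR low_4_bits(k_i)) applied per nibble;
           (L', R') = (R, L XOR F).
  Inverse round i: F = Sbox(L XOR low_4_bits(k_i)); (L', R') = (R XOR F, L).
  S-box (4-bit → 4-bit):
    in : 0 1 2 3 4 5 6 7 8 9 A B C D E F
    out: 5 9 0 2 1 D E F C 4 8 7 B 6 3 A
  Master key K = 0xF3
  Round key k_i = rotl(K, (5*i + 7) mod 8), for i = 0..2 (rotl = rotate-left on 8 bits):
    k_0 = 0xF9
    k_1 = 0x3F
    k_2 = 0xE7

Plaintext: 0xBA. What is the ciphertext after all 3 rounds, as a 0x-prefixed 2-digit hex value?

s_0 = plaintext = 0xBA
s_1 = Round(s_0, k_0) = 0xA9
s_2 = Round(s_1, k_1) = 0x94
s_3 = Round(s_2, k_2) = 0x4B

0x4B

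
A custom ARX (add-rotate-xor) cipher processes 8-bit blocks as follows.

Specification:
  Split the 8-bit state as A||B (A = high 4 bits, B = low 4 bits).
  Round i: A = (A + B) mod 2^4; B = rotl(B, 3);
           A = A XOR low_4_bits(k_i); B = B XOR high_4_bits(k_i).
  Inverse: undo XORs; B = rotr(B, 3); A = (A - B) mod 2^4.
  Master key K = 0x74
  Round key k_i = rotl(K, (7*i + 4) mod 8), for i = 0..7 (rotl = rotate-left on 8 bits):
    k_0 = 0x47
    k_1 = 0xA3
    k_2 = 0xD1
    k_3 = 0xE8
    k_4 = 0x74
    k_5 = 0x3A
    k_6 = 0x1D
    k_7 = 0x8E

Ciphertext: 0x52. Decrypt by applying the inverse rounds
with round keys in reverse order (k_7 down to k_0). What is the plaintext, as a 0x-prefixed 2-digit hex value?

s_0 = ciphertext = 0x52
s_1 = InvRound(s_0, k_7) = 0x65
s_2 = InvRound(s_1, k_6) = 0x38
s_3 = InvRound(s_2, k_5) = 0x27
s_4 = InvRound(s_3, k_4) = 0x60
s_5 = InvRound(s_4, k_3) = 0x1D
s_6 = InvRound(s_5, k_2) = 0x00
s_7 = InvRound(s_6, k_1) = 0xE5
s_8 = InvRound(s_7, k_0) = 0x72

0x72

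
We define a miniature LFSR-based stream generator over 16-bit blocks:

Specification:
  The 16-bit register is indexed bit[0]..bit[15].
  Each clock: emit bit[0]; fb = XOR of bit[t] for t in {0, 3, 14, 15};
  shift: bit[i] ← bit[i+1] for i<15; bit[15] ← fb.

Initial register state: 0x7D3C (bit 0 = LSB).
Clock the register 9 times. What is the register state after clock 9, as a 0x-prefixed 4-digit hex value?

0xAF3E

reg_0 = 0x7D3C
clock 1: out=0, reg = 0x3E9E
clock 2: out=0, reg = 0x9F4F
clock 3: out=1, reg = 0xCFA7
clock 4: out=1, reg = 0xE7D3
clock 5: out=1, reg = 0xF3E9
clock 6: out=1, reg = 0x79F4
clock 7: out=0, reg = 0xBCFA
clock 8: out=0, reg = 0x5E7D
clock 9: out=1, reg = 0xAF3E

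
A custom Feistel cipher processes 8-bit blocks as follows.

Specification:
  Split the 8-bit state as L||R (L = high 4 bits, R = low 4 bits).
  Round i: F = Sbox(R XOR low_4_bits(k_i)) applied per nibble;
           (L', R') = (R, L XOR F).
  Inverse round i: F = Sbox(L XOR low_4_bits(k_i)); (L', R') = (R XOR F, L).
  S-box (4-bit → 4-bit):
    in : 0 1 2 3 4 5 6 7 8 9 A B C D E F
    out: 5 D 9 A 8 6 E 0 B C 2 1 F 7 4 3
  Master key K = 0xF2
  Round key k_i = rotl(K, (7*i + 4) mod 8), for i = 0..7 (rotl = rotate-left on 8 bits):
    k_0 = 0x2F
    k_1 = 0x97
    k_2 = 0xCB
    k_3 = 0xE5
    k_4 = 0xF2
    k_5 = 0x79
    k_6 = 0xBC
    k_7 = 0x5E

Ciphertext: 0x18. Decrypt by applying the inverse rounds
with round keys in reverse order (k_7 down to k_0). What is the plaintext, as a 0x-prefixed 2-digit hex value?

s_0 = ciphertext = 0x18
s_1 = InvRound(s_0, k_7) = 0xB1
s_2 = InvRound(s_1, k_6) = 0x1B
s_3 = InvRound(s_2, k_5) = 0x01
s_4 = InvRound(s_3, k_4) = 0x80
s_5 = InvRound(s_4, k_3) = 0x78
s_6 = InvRound(s_5, k_2) = 0x77
s_7 = InvRound(s_6, k_1) = 0x27
s_8 = InvRound(s_7, k_0) = 0x02

0x02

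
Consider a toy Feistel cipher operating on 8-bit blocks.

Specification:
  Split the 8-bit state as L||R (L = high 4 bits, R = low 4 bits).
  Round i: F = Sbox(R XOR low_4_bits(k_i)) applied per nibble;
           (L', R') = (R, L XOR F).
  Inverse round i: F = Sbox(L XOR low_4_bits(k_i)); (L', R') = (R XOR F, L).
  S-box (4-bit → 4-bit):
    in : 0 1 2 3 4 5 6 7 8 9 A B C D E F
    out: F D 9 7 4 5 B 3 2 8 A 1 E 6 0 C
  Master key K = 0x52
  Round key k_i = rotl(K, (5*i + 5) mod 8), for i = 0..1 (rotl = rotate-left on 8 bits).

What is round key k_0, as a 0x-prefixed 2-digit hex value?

K = 0x52
k_0 = rotl(K, (5*0+5) mod 8) = rotl(K, 5) = 0x4A

0x4A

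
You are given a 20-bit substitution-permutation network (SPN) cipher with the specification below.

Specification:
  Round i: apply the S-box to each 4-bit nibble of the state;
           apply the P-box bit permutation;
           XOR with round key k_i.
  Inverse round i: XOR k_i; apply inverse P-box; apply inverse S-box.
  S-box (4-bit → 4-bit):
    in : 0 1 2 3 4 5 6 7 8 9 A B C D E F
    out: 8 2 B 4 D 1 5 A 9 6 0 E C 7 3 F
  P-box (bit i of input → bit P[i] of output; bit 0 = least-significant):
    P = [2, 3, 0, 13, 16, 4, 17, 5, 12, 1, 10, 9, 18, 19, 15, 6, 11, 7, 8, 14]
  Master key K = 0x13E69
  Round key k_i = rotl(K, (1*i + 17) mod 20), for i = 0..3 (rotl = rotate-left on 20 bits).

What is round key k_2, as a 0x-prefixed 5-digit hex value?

0x89F34

K = 0x13E69
k_0 = rotl(K, (1*0+17) mod 20) = rotl(K, 17) = 0x227CD
k_1 = rotl(K, (1*1+17) mod 20) = rotl(K, 18) = 0x44F9A
k_2 = rotl(K, (1*2+17) mod 20) = rotl(K, 19) = 0x89F34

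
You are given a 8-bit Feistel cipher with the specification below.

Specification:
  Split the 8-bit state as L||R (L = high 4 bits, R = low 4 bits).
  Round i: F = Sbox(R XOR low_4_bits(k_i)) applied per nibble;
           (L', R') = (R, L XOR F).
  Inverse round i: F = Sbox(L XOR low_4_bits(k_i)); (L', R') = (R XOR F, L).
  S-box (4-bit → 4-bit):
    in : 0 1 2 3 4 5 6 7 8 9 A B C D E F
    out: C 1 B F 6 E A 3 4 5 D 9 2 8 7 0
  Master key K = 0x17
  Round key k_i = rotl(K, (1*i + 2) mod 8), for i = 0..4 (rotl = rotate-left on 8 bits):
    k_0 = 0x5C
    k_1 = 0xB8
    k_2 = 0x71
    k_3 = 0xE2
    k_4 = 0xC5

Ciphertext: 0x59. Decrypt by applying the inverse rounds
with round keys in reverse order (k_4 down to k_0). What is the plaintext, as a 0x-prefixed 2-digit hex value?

s_0 = ciphertext = 0x59
s_1 = InvRound(s_0, k_4) = 0x55
s_2 = InvRound(s_1, k_3) = 0x65
s_3 = InvRound(s_2, k_2) = 0x66
s_4 = InvRound(s_3, k_1) = 0x16
s_5 = InvRound(s_4, k_0) = 0xE1

0xE1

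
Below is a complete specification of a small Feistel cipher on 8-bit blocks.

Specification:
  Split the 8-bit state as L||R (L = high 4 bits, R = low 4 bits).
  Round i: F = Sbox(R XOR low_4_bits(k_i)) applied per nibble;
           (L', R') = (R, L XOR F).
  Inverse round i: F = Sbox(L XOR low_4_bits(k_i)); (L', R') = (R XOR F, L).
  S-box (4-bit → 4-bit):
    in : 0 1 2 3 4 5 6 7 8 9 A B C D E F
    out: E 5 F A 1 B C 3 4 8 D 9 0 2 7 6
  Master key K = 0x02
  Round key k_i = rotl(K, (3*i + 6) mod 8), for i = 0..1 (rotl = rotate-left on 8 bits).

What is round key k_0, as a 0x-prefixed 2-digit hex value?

K = 0x02
k_0 = rotl(K, (3*0+6) mod 8) = rotl(K, 6) = 0x80

0x80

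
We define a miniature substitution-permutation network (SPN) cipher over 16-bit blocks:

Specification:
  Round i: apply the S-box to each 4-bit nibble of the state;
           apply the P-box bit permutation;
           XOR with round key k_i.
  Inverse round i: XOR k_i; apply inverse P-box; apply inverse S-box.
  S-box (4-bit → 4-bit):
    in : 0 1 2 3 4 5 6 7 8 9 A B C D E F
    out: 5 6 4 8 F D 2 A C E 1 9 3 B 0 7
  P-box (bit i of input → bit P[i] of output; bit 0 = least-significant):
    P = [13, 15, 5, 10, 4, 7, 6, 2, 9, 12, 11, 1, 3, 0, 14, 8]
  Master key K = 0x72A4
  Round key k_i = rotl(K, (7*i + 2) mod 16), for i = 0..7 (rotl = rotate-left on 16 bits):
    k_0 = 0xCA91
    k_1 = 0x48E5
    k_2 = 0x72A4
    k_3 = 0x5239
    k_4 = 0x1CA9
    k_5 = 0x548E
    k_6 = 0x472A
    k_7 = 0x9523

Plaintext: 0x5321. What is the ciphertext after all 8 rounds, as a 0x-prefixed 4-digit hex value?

s_0 = plaintext = 0x5321
s_1 = Round(s_0, k_0) = 0x0BFB
s_2 = Round(s_1, k_1) = 0x2E3F
s_3 = Round(s_2, k_2) = 0x9280
s_4 = Round(s_3, k_3) = 0x3B5C
s_5 = Round(s_4, k_4) = 0xBFFF
s_6 = Round(s_5, k_5) = 0xEF76
s_7 = Round(s_6, k_6) = 0xDDAE
s_8 = Round(s_7, k_7) = 0x8638

0x8638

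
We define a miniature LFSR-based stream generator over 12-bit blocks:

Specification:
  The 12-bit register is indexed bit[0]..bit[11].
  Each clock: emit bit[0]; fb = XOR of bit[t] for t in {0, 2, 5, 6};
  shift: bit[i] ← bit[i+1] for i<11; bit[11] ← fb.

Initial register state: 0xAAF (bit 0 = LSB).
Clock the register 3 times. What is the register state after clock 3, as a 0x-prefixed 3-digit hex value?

0x755

reg_0 = 0xAAF
clock 1: out=1, reg = 0xD57
clock 2: out=1, reg = 0xEAB
clock 3: out=1, reg = 0x755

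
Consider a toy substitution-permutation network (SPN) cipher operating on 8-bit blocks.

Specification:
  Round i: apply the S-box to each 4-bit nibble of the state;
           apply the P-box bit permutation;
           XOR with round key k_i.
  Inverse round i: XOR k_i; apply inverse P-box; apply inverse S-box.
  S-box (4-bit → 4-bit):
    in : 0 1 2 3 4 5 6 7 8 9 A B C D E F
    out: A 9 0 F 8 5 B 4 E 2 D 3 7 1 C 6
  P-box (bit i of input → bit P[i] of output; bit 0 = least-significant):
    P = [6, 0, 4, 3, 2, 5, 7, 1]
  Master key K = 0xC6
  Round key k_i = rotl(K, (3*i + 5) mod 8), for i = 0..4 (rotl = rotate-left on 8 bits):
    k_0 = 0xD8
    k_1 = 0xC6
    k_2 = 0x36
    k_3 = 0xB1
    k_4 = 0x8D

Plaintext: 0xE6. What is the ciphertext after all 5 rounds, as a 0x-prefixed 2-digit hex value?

0x1B

s_0 = plaintext = 0xE6
s_1 = Round(s_0, k_0) = 0x13
s_2 = Round(s_1, k_1) = 0x99
s_3 = Round(s_2, k_2) = 0x17
s_4 = Round(s_3, k_3) = 0xA7
s_5 = Round(s_4, k_4) = 0x1B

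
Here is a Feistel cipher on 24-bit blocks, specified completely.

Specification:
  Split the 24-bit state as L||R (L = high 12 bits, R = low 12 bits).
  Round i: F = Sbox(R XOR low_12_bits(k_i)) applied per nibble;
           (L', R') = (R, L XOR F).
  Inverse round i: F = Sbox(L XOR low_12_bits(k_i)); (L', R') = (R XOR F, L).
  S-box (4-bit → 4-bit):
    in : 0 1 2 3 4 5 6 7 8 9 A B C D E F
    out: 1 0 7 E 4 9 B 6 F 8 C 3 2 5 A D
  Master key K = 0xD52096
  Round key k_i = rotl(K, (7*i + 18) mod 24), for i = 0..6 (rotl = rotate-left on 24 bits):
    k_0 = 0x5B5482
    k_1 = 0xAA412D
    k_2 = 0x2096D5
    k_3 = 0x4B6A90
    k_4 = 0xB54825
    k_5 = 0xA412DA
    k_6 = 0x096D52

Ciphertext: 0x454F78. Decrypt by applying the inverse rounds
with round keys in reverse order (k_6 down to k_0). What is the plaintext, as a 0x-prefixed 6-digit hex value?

0xFC7E83

s_0 = ciphertext = 0x454F78
s_1 = InvRound(s_0, k_6) = 0x763454
s_2 = InvRound(s_1, k_5) = 0xD6C763
s_3 = InvRound(s_2, k_4) = 0xE2BD6C
s_4 = InvRound(s_3, k_3) = 0x95FE2B
s_5 = InvRound(s_4, k_2) = 0x3D795F
s_6 = InvRound(s_5, k_1) = 0xE833D7
s_7 = InvRound(s_6, k_0) = 0xFC7E83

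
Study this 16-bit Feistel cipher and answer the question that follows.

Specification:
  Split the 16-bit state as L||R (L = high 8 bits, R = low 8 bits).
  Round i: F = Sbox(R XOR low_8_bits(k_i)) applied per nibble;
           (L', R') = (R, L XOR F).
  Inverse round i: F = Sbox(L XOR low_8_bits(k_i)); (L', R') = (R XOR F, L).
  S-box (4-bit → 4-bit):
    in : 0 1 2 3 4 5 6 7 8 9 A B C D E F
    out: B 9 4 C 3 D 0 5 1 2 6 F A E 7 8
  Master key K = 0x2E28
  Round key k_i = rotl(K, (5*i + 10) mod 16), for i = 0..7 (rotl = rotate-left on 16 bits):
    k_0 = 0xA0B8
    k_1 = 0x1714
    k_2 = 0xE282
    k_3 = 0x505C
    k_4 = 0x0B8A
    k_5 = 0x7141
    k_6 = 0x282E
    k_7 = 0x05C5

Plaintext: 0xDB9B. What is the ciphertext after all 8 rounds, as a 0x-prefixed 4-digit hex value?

s_0 = plaintext = 0xDB9B
s_1 = Round(s_0, k_0) = 0x9B97
s_2 = Round(s_1, k_1) = 0x9787
s_3 = Round(s_2, k_2) = 0x872A
s_4 = Round(s_3, k_3) = 0x2AD7
s_5 = Round(s_4, k_4) = 0xD7F4
s_6 = Round(s_5, k_5) = 0xF42A
s_7 = Round(s_6, k_6) = 0x2A47
s_8 = Round(s_7, k_7) = 0x473E

0x473E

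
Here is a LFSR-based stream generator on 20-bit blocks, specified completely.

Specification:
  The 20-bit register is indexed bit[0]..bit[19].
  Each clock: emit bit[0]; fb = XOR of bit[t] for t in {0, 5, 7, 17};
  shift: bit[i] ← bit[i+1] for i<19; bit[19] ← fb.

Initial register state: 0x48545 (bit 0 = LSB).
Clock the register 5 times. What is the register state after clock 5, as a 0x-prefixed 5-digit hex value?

reg_0 = 0x48545
clock 1: out=1, reg = 0xA42A2
clock 2: out=0, reg = 0xD2151
clock 3: out=1, reg = 0xE90A8
clock 4: out=0, reg = 0xF4854
clock 5: out=0, reg = 0xFA42A

0xFA42A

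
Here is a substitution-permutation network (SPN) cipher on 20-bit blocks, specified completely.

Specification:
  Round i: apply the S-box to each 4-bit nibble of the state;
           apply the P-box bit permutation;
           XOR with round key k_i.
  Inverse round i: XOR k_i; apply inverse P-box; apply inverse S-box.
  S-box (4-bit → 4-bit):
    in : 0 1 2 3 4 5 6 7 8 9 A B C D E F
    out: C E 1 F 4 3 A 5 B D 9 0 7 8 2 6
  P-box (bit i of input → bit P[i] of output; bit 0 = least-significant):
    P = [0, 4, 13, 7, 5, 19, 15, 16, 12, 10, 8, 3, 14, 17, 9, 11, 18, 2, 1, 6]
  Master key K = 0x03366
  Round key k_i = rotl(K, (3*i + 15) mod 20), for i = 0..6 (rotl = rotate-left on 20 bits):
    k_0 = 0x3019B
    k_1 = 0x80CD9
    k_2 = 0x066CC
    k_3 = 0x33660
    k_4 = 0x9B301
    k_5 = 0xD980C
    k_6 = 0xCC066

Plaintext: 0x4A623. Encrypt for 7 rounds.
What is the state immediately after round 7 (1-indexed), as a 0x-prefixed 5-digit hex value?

0x41799

s_0 = plaintext = 0x4A623
s_1 = Round(s_0, k_0) = 0x36D20
s_2 = Round(s_1, k_1) = 0xE2437
s_3 = Round(s_2, k_2) = 0x987E9
s_4 = Round(s_3, k_3) = 0xD4FA3
s_5 = Round(s_4, k_4) = 0x894F0
s_6 = Round(s_5, k_5) = 0x173C8
s_7 = Round(s_6, k_6) = 0x41799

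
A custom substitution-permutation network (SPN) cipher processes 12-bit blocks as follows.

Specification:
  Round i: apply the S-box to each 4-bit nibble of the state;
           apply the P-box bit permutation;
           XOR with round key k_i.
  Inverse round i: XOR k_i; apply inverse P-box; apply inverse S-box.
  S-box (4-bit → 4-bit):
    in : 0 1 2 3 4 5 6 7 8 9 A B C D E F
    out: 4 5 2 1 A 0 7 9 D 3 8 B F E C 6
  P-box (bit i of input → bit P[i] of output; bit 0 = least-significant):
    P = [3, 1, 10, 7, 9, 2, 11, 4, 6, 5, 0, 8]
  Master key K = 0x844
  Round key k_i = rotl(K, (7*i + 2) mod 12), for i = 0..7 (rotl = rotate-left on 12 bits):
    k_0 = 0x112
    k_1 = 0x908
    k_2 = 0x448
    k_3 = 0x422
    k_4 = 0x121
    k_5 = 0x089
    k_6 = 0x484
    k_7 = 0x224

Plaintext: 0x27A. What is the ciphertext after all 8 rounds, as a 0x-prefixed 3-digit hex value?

s_0 = plaintext = 0x27A
s_1 = Round(s_0, k_0) = 0x3A2
s_2 = Round(s_1, k_1) = 0x95A
s_3 = Round(s_2, k_2) = 0x4A8
s_4 = Round(s_3, k_3) = 0x19A
s_5 = Round(s_4, k_4) = 0x3E4
s_6 = Round(s_5, k_5) = 0x85B
s_7 = Round(s_6, k_6) = 0x54F
s_8 = Round(s_7, k_7) = 0x632

0x632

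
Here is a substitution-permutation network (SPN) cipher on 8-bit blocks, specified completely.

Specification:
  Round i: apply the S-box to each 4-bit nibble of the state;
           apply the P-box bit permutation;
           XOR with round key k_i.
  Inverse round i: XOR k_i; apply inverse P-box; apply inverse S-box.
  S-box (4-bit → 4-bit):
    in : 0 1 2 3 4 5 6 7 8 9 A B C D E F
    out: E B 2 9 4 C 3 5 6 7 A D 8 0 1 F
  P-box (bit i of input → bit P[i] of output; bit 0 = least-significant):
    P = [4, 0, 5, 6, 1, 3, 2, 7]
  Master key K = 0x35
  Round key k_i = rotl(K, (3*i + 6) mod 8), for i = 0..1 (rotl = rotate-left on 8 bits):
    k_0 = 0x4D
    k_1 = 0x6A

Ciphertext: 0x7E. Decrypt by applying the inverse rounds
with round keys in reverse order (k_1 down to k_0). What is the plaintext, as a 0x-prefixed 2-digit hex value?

s_0 = ciphertext = 0x7E
s_1 = InvRound(s_0, k_1) = 0x4E
s_2 = InvRound(s_1, k_0) = 0xE2

0xE2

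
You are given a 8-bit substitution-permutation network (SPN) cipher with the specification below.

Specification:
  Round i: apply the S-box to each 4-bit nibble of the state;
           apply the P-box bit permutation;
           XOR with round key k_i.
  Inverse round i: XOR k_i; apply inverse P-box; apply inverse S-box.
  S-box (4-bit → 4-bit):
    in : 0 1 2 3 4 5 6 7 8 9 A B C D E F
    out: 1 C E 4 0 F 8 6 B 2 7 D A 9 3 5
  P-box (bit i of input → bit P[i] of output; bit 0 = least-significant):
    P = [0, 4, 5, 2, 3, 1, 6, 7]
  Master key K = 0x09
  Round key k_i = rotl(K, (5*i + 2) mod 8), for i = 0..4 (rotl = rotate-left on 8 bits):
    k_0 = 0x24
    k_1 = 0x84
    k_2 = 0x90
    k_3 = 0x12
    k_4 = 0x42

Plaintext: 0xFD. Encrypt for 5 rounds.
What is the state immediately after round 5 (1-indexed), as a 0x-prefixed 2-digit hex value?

0xDA

s_0 = plaintext = 0xFD
s_1 = Round(s_0, k_0) = 0x69
s_2 = Round(s_1, k_1) = 0x14
s_3 = Round(s_2, k_2) = 0x50
s_4 = Round(s_3, k_3) = 0xD9
s_5 = Round(s_4, k_4) = 0xDA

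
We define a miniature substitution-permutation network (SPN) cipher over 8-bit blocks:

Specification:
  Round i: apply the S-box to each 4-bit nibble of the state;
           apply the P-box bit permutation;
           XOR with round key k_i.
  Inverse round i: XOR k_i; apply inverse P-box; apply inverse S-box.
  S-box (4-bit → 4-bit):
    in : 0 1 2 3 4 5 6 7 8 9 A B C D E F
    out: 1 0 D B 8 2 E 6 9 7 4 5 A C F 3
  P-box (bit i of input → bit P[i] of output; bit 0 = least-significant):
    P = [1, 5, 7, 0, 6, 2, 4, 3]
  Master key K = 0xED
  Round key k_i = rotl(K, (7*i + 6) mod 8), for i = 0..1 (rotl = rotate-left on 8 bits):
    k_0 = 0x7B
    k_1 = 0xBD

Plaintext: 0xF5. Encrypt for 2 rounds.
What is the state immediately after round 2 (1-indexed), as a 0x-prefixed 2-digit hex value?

0x9F

s_0 = plaintext = 0xF5
s_1 = Round(s_0, k_0) = 0x1F
s_2 = Round(s_1, k_1) = 0x9F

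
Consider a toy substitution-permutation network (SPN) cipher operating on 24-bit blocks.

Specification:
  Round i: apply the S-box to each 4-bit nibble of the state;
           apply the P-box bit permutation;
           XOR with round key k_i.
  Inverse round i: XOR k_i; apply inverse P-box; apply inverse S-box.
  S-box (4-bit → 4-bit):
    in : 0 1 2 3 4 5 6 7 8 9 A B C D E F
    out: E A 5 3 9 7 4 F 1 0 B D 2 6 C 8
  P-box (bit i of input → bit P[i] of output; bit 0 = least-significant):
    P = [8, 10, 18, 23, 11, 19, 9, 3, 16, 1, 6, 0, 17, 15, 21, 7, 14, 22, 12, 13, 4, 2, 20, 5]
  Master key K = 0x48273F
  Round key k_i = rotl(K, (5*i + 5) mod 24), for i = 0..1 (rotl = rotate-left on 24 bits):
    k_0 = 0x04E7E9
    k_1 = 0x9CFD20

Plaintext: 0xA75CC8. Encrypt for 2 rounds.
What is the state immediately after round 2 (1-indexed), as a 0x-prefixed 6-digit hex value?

s_0 = plaintext = 0xA75CC8
s_1 = Round(s_0, k_0) = 0x6E16DF
s_2 = Round(s_1, k_1) = 0x044FE0

0x044FE0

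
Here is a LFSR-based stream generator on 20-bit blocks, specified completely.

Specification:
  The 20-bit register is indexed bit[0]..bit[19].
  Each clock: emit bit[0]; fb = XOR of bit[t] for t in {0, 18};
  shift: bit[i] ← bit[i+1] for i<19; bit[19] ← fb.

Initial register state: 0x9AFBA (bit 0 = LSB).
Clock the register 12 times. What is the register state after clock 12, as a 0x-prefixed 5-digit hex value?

reg_0 = 0x9AFBA
clock 1: out=0, reg = 0x4D7DD
clock 2: out=1, reg = 0x26BEE
clock 3: out=0, reg = 0x135F7
clock 4: out=1, reg = 0x89AFB
clock 5: out=1, reg = 0xC4D7D
clock 6: out=1, reg = 0x626BE
clock 7: out=0, reg = 0xB135F
clock 8: out=1, reg = 0xD89AF
clock 9: out=1, reg = 0x6C4D7
clock 10: out=1, reg = 0x3626B
clock 11: out=1, reg = 0x9B135
clock 12: out=1, reg = 0xCD89A

0xCD89A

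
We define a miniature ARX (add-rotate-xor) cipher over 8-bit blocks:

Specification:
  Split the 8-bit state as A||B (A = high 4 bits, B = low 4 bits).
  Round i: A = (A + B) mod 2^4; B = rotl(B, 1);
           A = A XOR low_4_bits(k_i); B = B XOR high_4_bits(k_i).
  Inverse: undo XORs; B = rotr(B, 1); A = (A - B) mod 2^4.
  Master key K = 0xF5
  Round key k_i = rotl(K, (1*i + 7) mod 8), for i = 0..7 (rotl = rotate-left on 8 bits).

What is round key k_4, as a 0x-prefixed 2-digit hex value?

0xAF

K = 0xF5
k_0 = rotl(K, (1*0+7) mod 8) = rotl(K, 7) = 0xFA
k_1 = rotl(K, (1*1+7) mod 8) = rotl(K, 0) = 0xF5
k_2 = rotl(K, (1*2+7) mod 8) = rotl(K, 1) = 0xEB
k_3 = rotl(K, (1*3+7) mod 8) = rotl(K, 2) = 0xD7
k_4 = rotl(K, (1*4+7) mod 8) = rotl(K, 3) = 0xAF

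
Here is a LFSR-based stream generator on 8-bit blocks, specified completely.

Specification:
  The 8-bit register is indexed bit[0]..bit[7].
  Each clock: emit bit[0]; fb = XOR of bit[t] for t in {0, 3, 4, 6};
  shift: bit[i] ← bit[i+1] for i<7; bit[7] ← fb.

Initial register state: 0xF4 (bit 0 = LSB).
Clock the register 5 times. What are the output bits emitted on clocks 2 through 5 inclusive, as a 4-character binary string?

reg_0 = 0xF4
clock 1: out=0, reg = 0x7A
clock 2: out=0, reg = 0xBD
clock 3: out=1, reg = 0xDE
clock 4: out=0, reg = 0xEF
clock 5: out=1, reg = 0xF7

0101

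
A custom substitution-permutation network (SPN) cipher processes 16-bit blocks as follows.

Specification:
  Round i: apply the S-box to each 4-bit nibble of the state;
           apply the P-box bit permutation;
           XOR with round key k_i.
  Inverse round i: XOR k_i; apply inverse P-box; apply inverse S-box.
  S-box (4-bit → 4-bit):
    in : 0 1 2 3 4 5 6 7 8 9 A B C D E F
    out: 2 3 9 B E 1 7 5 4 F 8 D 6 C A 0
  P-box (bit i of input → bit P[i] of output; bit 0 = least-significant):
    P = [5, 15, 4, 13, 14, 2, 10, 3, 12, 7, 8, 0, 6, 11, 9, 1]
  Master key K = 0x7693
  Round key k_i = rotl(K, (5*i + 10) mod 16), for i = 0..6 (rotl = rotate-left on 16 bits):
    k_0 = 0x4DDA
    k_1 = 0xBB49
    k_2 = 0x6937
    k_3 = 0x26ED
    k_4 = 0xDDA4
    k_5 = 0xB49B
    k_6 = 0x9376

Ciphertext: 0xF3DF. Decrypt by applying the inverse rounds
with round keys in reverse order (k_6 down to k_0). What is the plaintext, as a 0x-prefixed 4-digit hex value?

s_0 = ciphertext = 0xF3DF
s_1 = InvRound(s_0, k_6) = 0xFE22
s_2 = InvRound(s_1, k_5) = 0xCE27
s_3 = InvRound(s_2, k_4) = 0xD9FF
s_4 = InvRound(s_3, k_3) = 0x4774
s_5 = InvRound(s_4, k_2) = 0x9A8A
s_6 = InvRound(s_5, k_1) = 0x24FA
s_7 = InvRound(s_6, k_0) = 0x0852

0x0852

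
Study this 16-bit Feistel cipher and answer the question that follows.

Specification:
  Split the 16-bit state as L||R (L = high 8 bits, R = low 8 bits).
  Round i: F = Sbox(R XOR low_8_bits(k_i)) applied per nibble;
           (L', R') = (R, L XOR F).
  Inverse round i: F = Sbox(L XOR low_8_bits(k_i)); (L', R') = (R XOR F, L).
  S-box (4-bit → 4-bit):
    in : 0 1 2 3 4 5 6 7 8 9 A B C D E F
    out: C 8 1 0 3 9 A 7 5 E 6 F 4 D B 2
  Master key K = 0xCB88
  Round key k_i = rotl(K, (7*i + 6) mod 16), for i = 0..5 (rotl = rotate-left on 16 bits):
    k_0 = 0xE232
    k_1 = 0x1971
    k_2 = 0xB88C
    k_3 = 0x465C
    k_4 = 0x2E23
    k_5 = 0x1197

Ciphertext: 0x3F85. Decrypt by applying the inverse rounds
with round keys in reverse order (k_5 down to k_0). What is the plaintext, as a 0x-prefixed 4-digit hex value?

s_0 = ciphertext = 0x3F85
s_1 = InvRound(s_0, k_5) = 0xE03F
s_2 = InvRound(s_1, k_4) = 0x7FE0
s_3 = InvRound(s_2, k_3) = 0xF07F
s_4 = InvRound(s_3, k_2) = 0x0BF0
s_5 = InvRound(s_4, k_1) = 0x860B
s_6 = InvRound(s_5, k_0) = 0xF886

0xF886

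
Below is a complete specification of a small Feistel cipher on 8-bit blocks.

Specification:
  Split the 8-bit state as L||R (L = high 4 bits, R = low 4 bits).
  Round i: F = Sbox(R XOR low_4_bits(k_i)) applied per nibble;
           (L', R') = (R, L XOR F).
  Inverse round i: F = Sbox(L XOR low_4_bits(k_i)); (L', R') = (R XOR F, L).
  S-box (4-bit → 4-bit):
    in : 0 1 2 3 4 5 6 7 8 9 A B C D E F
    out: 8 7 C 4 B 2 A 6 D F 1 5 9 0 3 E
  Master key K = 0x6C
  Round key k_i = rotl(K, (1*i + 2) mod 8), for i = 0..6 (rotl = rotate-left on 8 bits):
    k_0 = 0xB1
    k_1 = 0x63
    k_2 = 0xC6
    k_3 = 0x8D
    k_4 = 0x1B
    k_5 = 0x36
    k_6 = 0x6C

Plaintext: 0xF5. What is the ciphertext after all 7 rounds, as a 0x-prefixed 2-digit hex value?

0xEA

s_0 = plaintext = 0xF5
s_1 = Round(s_0, k_0) = 0x54
s_2 = Round(s_1, k_1) = 0x43
s_3 = Round(s_2, k_2) = 0x36
s_4 = Round(s_3, k_3) = 0x66
s_5 = Round(s_4, k_4) = 0x66
s_6 = Round(s_5, k_5) = 0x6E
s_7 = Round(s_6, k_6) = 0xEA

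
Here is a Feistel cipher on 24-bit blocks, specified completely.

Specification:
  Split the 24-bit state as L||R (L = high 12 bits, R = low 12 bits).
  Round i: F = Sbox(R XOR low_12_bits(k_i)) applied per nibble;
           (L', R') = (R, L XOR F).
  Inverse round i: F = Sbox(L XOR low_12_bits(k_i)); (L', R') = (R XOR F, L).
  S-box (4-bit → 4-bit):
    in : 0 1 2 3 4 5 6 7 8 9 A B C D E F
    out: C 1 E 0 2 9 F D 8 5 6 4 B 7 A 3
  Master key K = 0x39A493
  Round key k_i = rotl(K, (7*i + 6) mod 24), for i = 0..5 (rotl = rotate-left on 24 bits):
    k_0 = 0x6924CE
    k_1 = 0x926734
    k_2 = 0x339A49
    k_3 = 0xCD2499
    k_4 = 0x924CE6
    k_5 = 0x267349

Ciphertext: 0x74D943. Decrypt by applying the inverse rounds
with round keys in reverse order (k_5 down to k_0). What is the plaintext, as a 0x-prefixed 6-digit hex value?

s_0 = ciphertext = 0x74D943
s_1 = InvRound(s_0, k_5) = 0xB8174D
s_2 = InvRound(s_1, k_4) = 0xAB0B81
s_3 = InvRound(s_2, k_3) = 0x164AB0
s_4 = InvRound(s_3, k_2) = 0xE57164
s_5 = InvRound(s_4, k_1) = 0x494E57
s_6 = InvRound(s_5, k_0) = 0x2C1494

0x2C1494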